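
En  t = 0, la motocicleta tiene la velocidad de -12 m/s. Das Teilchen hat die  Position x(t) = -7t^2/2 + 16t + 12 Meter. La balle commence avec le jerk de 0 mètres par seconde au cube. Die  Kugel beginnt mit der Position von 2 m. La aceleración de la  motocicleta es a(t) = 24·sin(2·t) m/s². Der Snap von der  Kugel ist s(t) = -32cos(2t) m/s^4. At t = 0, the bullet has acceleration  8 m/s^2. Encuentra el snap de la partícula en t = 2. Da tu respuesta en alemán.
Um dies zu lösen, müssen wir 4 Ableitungen unserer Gleichung für die Position x(t) = -7·t^2/2 + 16·t + 12 nehmen. Mit d/dt von x(t) finden wir v(t) = 16 - 7·t. Die Ableitung von der Geschwindigkeit ergibt die Beschleunigung: a(t) = -7. Die Ableitung von der Beschleunigung ergibt den Ruck: j(t) = 0. Durch Ableiten von dem Ruck erhalten wir den Snap: s(t) = 0. Aus der Gleichung für den Snap s(t) = 0, setzen wir t = 2 ein und erhalten s = 0.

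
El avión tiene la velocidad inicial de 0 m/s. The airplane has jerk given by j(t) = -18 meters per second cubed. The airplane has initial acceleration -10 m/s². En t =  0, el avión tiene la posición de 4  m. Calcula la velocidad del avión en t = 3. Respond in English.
Starting from jerk j(t) = -18, we take 2 antiderivatives. Finding the integral of j(t) and using a(0) = -10: a(t) = -18·t - 10. Taking ∫a(t)dt and applying v(0) = 0, we find v(t) = t·(-9·t - 10). From the given velocity equation v(t) = t·(-9·t - 10), we substitute t = 3 to get v = -111.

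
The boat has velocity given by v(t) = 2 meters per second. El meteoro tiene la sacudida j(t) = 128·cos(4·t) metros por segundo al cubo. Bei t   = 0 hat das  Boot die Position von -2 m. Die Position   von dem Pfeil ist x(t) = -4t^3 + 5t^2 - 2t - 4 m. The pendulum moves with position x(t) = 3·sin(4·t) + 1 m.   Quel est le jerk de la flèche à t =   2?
En partant de la position x(t) = -4·t^3 + 5·t^2 - 2·t - 4, nous prenons 3 dérivées. La dérivée de la position donne la vitesse: v(t) = -12·t^2 + 10·t - 2. La dérivée de la vitesse donne l'accélération: a(t) = 10 - 24·t. La dérivée de l'accélération donne le jerk: j(t) = -24. En utilisant j(t) = -24 et en substituant t = 2, nous trouvons j = -24.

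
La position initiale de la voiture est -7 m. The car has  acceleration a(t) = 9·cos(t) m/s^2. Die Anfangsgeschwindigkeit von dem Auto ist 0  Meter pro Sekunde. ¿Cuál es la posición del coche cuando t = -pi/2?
Para resolver esto, necesitamos tomar 2 antiderivadas de nuestra ecuación de la aceleración a(t) = 9·cos(t). La integral de la aceleración, con v(0) = 0, da la velocidad: v(t) = 9·sin(t). La antiderivada de la velocidad es la posición. Usando x(0) = -7, obtenemos x(t) = 2 - 9·cos(t). Tenemos la posición x(t) = 2 - 9·cos(t). Sustituyendo t = -pi/2: x(-pi/2) = 2.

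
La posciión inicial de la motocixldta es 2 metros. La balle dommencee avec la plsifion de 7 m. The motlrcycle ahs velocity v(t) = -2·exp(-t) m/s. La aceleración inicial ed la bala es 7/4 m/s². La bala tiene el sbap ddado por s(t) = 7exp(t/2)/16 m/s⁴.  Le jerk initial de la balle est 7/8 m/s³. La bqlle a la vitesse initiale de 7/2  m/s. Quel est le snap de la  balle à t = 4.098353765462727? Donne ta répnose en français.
En utilisant s(t) = 7·exp(t/2)/16 et en substituant t = 4.098353765462727, nous trouvons s = 3.39566055653359.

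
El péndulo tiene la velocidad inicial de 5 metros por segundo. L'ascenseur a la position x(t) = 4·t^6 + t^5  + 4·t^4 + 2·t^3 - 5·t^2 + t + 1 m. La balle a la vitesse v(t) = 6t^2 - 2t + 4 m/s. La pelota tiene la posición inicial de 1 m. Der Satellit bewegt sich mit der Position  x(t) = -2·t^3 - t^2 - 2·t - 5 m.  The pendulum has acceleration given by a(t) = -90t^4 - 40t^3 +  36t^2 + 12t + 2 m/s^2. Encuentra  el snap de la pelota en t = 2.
Debemos derivar nuestra ecuación de la velocidad v(t) = 6·t^2 - 2·t + 4 3 veces. La derivada de la velocidad da la aceleración: a(t) = 12·t - 2. Tomando d/dt de a(t), encontramos j(t) = 12. Derivando la sacudida, obtenemos el snap: s(t) = 0. Usando s(t) = 0 y sustituyendo t = 2, encontramos s = 0.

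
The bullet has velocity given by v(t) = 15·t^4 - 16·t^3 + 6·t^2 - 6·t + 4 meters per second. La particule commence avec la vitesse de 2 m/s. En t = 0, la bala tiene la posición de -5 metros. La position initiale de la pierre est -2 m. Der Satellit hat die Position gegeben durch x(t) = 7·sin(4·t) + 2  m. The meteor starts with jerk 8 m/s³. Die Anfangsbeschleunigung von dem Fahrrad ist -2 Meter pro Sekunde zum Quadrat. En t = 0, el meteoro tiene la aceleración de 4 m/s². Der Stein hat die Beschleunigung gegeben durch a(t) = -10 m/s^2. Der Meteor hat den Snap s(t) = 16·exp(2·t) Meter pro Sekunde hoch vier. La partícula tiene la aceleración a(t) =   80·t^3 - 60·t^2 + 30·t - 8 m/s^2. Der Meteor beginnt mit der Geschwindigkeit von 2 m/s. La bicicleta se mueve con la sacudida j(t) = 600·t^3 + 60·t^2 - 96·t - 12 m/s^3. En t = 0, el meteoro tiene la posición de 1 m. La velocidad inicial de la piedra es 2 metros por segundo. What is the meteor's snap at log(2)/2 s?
From the given snap equation s(t) = 16·exp(2·t), we substitute t = log(2)/2 to get s = 32.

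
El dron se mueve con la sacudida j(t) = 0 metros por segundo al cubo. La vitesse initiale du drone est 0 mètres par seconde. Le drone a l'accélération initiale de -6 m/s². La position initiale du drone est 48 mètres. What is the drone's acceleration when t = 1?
We must find the antiderivative of our jerk equation j(t) = 0 1 time. The integral of jerk is acceleration. Using a(0) = -6, we get a(t) = -6. We have acceleration a(t) = -6. Substituting t = 1: a(1) = -6.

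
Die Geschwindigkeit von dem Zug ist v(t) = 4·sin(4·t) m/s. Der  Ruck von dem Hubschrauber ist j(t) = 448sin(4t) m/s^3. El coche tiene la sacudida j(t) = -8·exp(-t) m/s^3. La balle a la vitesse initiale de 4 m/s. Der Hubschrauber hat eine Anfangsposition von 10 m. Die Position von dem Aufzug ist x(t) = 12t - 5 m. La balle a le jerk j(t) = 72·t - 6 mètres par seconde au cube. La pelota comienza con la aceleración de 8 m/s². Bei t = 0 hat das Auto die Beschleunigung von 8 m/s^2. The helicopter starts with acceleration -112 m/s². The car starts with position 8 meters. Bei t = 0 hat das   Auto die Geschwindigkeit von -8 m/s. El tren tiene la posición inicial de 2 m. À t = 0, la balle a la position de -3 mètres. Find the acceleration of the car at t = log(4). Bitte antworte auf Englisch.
We must find the antiderivative of our jerk equation j(t) = -8·exp(-t) 1 time. Integrating jerk and using the initial condition a(0) = 8, we get a(t) = 8·exp(-t). From the given acceleration equation a(t) = 8·exp(-t), we substitute t = log(4) to get a = 2.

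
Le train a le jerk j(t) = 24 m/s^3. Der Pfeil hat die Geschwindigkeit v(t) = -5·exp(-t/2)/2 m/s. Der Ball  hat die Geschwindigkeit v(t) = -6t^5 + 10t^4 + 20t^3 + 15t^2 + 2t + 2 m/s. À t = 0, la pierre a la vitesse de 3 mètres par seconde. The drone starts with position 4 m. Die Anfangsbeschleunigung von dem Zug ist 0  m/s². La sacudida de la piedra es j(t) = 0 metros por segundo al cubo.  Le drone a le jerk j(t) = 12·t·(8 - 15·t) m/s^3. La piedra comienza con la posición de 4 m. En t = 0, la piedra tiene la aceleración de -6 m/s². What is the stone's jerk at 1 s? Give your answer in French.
En utilisant j(t) = 0 et en substituant t = 1, nous trouvons j = 0.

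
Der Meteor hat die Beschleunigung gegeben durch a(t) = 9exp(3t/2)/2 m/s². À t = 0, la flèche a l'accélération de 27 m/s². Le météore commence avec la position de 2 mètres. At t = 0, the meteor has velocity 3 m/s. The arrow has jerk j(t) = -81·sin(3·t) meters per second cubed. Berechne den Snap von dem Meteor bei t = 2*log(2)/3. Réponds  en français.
Nous devons dériver notre équation de l'accélération a(t) = 9·exp(3·t/2)/2 2 fois. En dérivant l'accélération, nous obtenons le jerk: j(t) = 27·exp(3·t/2)/4. La dérivée du jerk donne le snap: s(t) = 81·exp(3·t/2)/8. En utilisant s(t) = 81·exp(3·t/2)/8 et en substituant t = 2*log(2)/3, nous trouvons s = 81/4.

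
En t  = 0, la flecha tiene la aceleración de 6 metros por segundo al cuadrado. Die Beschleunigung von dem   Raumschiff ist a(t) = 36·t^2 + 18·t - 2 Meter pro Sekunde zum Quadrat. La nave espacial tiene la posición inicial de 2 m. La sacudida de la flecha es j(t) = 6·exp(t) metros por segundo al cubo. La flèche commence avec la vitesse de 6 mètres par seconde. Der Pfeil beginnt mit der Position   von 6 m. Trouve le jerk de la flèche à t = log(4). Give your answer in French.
Nous avons le jerk j(t) = 6·exp(t). En substituant t = log(4): j(log(4)) = 24.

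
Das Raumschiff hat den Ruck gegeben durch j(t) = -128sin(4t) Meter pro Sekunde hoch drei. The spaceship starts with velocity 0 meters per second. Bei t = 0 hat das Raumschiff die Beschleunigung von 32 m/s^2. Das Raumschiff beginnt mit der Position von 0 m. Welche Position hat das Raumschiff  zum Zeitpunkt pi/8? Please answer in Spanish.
Debemos encontrar la integral de nuestra ecuación de la sacudida j(t) = -128·sin(4·t) 3 veces. La integral de la sacudida es la aceleración. Usando a(0) = 32, obtenemos a(t) = 32·cos(4·t). La integral de la aceleración, con v(0) = 0, da la velocidad: v(t) = 8·sin(4·t). La antiderivada de la velocidad es la posición. Usando x(0) = 0, obtenemos x(t) = 2 - 2·cos(4·t). Tenemos la posición x(t) = 2 - 2·cos(4·t). Sustituyendo t = pi/8: x(pi/8) = 2.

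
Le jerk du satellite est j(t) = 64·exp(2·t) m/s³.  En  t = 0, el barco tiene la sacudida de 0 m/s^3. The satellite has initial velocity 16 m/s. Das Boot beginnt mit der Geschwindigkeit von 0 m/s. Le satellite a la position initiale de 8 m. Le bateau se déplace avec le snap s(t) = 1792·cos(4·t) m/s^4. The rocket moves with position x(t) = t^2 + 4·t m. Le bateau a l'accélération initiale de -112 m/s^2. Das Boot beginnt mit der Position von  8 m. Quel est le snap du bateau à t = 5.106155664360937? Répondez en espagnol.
Usando s(t) = 1792·cos(4·t) y sustituyendo t = 5.106155664360937, encontramos s = -7.65254986608401.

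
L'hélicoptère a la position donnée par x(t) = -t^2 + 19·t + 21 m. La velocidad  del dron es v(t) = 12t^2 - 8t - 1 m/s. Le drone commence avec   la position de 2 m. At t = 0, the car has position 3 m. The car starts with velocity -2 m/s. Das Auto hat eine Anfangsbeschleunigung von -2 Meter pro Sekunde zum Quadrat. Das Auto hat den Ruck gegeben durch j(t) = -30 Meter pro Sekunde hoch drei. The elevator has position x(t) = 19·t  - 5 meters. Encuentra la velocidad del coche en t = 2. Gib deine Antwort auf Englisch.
We must find the antiderivative of our jerk equation j(t) = -30 2 times. Finding the antiderivative of j(t) and using a(0) = -2: a(t) = -30·t - 2. Taking ∫a(t)dt and applying v(0) = -2, we find v(t) = -15·t^2 - 2·t - 2. Using v(t) = -15·t^2 - 2·t - 2 and substituting t = 2, we find v = -66.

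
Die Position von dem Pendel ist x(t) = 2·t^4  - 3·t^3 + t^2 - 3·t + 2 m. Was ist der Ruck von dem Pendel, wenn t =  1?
Um dies zu lösen, müssen wir 3 Ableitungen unserer Gleichung für die Position x(t) = 2·t^4 - 3·t^3 + t^2 - 3·t + 2 nehmen. Mit d/dt von x(t) finden wir v(t) = 8·t^3 - 9·t^2 + 2·t - 3. Die Ableitung von der Geschwindigkeit ergibt die Beschleunigung: a(t) = 24·t^2 - 18·t + 2. Die Ableitung von der Beschleunigung ergibt den Ruck: j(t) = 48·t - 18. Mit j(t) = 48·t - 18 und Einsetzen von t = 1, finden wir j = 30.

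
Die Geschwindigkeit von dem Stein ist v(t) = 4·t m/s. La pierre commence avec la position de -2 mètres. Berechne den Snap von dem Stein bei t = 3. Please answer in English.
Starting from velocity v(t) = 4·t, we take 3 derivatives. Taking d/dt of v(t), we find a(t) = 4. Differentiating acceleration, we get jerk: j(t) = 0. Differentiating jerk, we get snap: s(t) = 0. Using s(t) = 0 and substituting t = 3, we find s = 0.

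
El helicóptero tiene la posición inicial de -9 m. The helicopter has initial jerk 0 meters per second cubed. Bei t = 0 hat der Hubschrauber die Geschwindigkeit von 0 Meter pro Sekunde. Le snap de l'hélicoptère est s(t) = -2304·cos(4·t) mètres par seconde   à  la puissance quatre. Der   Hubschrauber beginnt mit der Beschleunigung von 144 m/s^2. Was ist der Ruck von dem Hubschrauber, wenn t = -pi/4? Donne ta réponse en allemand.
Wir müssen unsere Gleichung für den Snap s(t) = -2304·cos(4·t) 1-mal integrieren. Durch Integration von dem Snap und Verwendung der Anfangsbedingung j(0) = 0, erhalten wir j(t) = -576·sin(4·t). Aus der Gleichung für den Ruck j(t) = -576·sin(4·t), setzen wir t = -pi/4 ein und erhalten j = 0.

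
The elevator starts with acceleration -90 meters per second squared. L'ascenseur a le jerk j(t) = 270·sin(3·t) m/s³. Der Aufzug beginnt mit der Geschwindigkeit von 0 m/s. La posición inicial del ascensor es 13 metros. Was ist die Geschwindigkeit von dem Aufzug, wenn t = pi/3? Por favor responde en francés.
En partant du jerk j(t) = 270·sin(3·t), nous prenons 2 primitives. La primitive du jerk est l'accélération. En utilisant a(0) = -90, nous obtenons a(t) = -90·cos(3·t). L'intégrale de l'accélération est la vitesse. En utilisant v(0) = 0, nous obtenons v(t) = -30·sin(3·t). De l'équation de la vitesse v(t) = -30·sin(3·t), nous substituons t = pi/3 pour obtenir v = 0.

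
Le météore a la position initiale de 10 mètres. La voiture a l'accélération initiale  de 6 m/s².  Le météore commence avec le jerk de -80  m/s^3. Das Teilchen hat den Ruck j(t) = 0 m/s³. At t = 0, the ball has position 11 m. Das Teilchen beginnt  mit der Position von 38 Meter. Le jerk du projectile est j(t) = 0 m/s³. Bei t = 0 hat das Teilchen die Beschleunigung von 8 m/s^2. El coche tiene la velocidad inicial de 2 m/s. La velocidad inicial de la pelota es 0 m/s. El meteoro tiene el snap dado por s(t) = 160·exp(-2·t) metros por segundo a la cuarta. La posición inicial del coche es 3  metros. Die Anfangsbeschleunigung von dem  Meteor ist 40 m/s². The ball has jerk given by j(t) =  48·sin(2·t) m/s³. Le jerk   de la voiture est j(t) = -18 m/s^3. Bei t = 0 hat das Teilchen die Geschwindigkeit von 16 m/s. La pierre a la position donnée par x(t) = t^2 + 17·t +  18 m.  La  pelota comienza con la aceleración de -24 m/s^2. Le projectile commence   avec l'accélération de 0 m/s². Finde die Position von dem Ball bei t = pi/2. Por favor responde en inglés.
We need to integrate our jerk equation j(t) = 48·sin(2·t) 3 times. The antiderivative of jerk is acceleration. Using a(0) = -24, we get a(t) = -24·cos(2·t). Integrating acceleration and using the initial condition v(0) = 0, we get v(t) = -12·sin(2·t). Integrating velocity and using the initial condition x(0) = 11, we get x(t) = 6·cos(2·t) + 5. Using x(t) = 6·cos(2·t) + 5 and substituting t = pi/2, we find x = -1.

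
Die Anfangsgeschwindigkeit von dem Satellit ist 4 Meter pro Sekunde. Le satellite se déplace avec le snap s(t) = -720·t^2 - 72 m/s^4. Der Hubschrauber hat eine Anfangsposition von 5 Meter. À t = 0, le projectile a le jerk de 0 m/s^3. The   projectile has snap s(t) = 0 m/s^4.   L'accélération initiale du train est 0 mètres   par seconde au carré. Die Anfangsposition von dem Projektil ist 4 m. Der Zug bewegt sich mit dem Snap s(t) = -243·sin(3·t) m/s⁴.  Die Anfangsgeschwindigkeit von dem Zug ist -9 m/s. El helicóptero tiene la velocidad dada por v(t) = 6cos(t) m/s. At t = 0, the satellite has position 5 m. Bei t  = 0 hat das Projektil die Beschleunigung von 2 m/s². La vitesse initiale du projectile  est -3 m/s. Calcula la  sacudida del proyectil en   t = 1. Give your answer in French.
En partant du snap s(t) = 0, nous prenons 1 intégrale. En intégrant le snap et en utilisant la condition initiale j(0) = 0, nous obtenons j(t) = 0. De l'équation du jerk j(t) = 0, nous substituons t = 1 pour obtenir j = 0.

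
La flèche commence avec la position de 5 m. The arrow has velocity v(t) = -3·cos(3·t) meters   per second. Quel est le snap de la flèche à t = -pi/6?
Nous devons dériver notre équation de la vitesse v(t) = -3·cos(3·t) 3 fois. En dérivant la vitesse, nous obtenons l'accélération: a(t) = 9·sin(3·t). En prenant d/dt de a(t), nous trouvons j(t) = 27·cos(3·t). En dérivant le jerk, nous obtenons le snap: s(t) = -81·sin(3·t). En utilisant s(t) = -81·sin(3·t) et en substituant t = -pi/6, nous trouvons s = 81.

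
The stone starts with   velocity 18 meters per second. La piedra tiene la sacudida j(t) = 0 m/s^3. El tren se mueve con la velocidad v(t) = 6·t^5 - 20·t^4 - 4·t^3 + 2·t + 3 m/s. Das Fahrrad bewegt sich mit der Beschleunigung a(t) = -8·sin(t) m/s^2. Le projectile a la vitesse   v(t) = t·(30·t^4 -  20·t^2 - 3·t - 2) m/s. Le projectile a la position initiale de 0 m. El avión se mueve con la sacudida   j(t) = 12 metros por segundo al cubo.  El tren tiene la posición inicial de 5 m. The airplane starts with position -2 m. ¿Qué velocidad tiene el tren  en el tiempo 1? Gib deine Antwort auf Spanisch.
De la ecuación de la velocidad v(t) = 6·t^5 - 20·t^4 - 4·t^3 + 2·t + 3, sustituimos t = 1 para obtener v = -13.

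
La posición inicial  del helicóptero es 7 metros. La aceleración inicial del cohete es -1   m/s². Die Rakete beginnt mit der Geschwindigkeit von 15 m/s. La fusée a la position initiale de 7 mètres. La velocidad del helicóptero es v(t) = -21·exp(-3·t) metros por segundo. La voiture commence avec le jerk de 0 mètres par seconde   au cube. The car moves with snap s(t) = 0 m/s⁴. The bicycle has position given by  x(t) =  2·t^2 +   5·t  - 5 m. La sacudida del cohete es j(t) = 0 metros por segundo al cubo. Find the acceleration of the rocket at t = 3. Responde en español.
Para resolver esto, necesitamos tomar 1 antiderivada de nuestra ecuación de la sacudida j(t) = 0. La antiderivada de la sacudida, con a(0) = -1, da la aceleración: a(t) = -1. Tenemos la aceleración a(t) = -1. Sustituyendo t = 3: a(3) = -1.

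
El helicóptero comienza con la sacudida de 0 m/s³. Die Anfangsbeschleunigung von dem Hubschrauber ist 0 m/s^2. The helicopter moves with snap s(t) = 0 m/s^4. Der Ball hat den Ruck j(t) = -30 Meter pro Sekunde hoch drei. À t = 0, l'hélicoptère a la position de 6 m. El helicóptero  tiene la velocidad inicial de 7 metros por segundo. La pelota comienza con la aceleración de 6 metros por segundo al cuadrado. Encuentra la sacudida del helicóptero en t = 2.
Debemos encontrar la integral de nuestra ecuación del snap s(t) = 0 1 vez. La antiderivada del snap es la sacudida. Usando j(0) = 0, obtenemos j(t) = 0. De la ecuación de la sacudida j(t) = 0, sustituimos t = 2 para obtener j = 0.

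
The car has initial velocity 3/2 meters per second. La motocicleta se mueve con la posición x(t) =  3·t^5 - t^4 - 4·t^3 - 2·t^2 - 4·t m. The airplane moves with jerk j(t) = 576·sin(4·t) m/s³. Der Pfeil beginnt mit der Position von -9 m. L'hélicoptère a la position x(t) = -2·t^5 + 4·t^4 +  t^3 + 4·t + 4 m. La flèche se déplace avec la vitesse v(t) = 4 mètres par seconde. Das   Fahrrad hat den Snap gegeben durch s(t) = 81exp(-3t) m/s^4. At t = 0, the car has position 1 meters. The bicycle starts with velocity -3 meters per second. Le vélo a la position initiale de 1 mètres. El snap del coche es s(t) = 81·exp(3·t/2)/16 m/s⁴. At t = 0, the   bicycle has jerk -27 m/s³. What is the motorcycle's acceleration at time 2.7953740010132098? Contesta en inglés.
To solve this, we need to take 2 derivatives of our position equation x(t) = 3·t^5 - t^4 - 4·t^3 - 2·t^2 - 4·t. The derivative of position gives velocity: v(t) = 15·t^4 - 4·t^3 - 12·t^2 - 4·t - 4. The derivative of velocity gives acceleration: a(t) = 60·t^3 - 12·t^2 - 24·t - 4. We have acceleration a(t) = 60·t^3 - 12·t^2 - 24·t - 4. Substituting t = 2.7953740010132098: a(2.7953740010132098) = 1145.74420413207.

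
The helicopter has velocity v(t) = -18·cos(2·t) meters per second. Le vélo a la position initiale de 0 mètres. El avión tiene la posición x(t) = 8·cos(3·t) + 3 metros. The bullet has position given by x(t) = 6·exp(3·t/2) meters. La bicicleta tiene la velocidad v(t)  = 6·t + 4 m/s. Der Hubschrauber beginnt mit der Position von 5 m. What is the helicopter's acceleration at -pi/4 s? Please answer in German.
Um dies zu lösen, müssen wir 1 Ableitung unserer Gleichung für die Geschwindigkeit v(t) = -18·cos(2·t) nehmen. Die Ableitung von der Geschwindigkeit ergibt die Beschleunigung: a(t) = 36·sin(2·t). Wir haben die Beschleunigung a(t) = 36·sin(2·t). Durch Einsetzen von t = -pi/4: a(-pi/4) = -36.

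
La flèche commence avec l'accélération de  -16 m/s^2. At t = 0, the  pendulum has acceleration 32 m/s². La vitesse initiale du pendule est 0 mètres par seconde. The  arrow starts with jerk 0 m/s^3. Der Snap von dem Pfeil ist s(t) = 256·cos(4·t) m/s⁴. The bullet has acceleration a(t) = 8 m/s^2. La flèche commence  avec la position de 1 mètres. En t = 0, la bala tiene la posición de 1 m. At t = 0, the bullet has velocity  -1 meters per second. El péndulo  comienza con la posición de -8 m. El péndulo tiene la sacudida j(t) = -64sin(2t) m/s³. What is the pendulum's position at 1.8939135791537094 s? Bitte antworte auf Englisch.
To solve this, we need to take 3 antiderivatives of our jerk equation j(t) = -64·sin(2·t). Finding the integral of j(t) and using a(0) = 32: a(t) = 32·cos(2·t). Taking ∫a(t)dt and applying v(0) = 0, we find v(t) = 16·sin(2·t). Finding the integral of v(t) and using x(0) = -8: x(t) = -8·cos(2·t). Using x(t) = -8·cos(2·t) and substituting t = 1.8939135791537094, we find x = 6.38685580726550.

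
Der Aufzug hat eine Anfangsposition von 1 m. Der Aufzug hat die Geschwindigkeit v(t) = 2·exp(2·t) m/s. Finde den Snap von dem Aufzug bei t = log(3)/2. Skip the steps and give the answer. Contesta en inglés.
At t = log(3)/2, s = 48.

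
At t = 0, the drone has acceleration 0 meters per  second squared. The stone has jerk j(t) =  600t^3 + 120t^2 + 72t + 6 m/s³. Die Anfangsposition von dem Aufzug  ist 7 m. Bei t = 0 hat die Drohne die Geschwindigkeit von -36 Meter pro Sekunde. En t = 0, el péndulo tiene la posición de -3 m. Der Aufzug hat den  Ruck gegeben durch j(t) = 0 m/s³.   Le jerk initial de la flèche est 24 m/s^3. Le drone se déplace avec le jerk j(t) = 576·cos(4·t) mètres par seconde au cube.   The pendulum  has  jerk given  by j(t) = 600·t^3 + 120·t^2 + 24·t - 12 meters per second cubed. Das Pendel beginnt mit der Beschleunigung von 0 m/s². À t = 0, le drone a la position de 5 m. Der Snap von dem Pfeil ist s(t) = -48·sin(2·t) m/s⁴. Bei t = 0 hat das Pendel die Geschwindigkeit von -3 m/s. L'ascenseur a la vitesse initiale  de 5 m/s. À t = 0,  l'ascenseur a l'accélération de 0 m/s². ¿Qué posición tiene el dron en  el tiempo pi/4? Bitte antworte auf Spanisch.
Debemos encontrar la integral de nuestra ecuación de la sacudida j(t) = 576·cos(4·t) 3 veces. La antiderivada de la sacudida es la aceleración. Usando a(0) = 0, obtenemos a(t) = 144·sin(4·t). Integrando la aceleración y usando la condición inicial v(0) = -36, obtenemos v(t) = -36·cos(4·t). La integral de la velocidad es la posición. Usando x(0) = 5, obtenemos x(t) = 5 - 9·sin(4·t). Tenemos la posición x(t) = 5 - 9·sin(4·t). Sustituyendo t = pi/4: x(pi/4) = 5.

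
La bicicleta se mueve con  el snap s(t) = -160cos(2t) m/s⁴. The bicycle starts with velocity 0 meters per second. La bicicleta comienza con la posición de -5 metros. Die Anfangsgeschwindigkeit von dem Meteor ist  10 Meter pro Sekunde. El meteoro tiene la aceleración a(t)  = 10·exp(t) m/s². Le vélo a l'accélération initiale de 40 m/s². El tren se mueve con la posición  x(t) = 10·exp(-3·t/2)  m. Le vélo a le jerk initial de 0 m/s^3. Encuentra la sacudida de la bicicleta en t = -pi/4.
Necesitamos integrar nuestra ecuación del snap s(t) = -160·cos(2·t) 1 vez. La integral del snap, con j(0) = 0, da la sacudida: j(t) = -80·sin(2·t). De la ecuación de la sacudida j(t) = -80·sin(2·t), sustituimos t = -pi/4 para obtener j = 80.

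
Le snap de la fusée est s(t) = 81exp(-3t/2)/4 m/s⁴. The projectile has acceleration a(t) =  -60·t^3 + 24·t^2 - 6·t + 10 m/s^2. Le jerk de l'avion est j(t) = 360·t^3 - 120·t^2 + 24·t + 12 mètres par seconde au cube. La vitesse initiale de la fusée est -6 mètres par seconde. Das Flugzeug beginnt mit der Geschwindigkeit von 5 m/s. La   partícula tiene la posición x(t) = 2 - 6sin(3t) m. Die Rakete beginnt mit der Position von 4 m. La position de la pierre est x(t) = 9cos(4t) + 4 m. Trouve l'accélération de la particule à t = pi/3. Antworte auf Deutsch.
Ausgehend von der Position x(t) = 2 - 6·sin(3·t), nehmen wir 2 Ableitungen. Durch Ableiten von der Position erhalten wir die Geschwindigkeit: v(t) = -18·cos(3·t). Mit d/dt von v(t) finden wir a(t) = 54·sin(3·t). Mit a(t) = 54·sin(3·t) und Einsetzen von t = pi/3, finden wir a = 0.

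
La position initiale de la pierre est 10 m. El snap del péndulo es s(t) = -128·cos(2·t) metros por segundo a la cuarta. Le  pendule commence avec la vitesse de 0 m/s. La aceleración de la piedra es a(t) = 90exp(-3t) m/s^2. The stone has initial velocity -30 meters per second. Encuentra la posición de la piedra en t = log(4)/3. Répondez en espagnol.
Necesitamos integrar nuestra ecuación de la aceleración a(t) = 90·exp(-3·t) 2 veces. Integrando la aceleración y usando la condición inicial v(0) = -30, obtenemos v(t) = -30·exp(-3·t). La integral de la velocidad, con x(0) = 10, da la posición: x(t) = 10·exp(-3·t). De la ecuación de la posición x(t) = 10·exp(-3·t), sustituimos t = log(4)/3 para obtener x = 5/2.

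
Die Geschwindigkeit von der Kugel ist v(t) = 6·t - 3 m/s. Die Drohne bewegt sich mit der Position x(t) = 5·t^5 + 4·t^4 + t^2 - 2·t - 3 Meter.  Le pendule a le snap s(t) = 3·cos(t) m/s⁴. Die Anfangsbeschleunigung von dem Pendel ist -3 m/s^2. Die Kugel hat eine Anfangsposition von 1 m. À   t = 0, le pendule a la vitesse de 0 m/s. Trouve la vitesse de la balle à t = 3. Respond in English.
From the given velocity equation v(t) = 6·t - 3, we substitute t = 3 to get v = 15.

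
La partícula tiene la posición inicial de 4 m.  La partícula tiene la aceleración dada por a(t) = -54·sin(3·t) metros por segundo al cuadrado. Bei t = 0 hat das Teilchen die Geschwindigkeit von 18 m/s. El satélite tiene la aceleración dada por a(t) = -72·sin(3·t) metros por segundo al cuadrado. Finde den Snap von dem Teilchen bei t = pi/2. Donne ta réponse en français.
En partant de l'accélération a(t) = -54·sin(3·t), nous prenons 2 dérivées. La dérivée de l'accélération donne le jerk: j(t) = -162·cos(3·t). En dérivant le jerk, nous obtenons le snap: s(t) = 486·sin(3·t). Nous avons le snap s(t) = 486·sin(3·t). En substituant t = pi/2: s(pi/2) = -486.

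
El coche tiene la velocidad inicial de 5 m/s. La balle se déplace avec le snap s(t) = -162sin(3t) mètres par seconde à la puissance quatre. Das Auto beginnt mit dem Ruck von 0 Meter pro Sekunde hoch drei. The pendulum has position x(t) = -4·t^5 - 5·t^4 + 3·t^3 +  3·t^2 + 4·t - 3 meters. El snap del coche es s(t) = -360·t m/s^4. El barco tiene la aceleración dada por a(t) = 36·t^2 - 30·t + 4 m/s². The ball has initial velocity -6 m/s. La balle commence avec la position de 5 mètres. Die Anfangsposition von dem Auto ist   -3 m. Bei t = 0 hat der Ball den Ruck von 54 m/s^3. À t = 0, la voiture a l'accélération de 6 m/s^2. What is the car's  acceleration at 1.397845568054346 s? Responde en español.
Partiendo del snap s(t) = -360·t, tomamos 2 integrales. Tomando ∫s(t)dt y aplicando j(0) = 0, encontramos j(t) = -180·t^2. Tomando ∫j(t)dt y aplicando a(0) = 6, encontramos a(t) = 6 - 60·t^3. Usando a(t) = 6 - 60·t^3 y sustituyendo t = 1.397845568054346, encontramos a = -157.881085486982.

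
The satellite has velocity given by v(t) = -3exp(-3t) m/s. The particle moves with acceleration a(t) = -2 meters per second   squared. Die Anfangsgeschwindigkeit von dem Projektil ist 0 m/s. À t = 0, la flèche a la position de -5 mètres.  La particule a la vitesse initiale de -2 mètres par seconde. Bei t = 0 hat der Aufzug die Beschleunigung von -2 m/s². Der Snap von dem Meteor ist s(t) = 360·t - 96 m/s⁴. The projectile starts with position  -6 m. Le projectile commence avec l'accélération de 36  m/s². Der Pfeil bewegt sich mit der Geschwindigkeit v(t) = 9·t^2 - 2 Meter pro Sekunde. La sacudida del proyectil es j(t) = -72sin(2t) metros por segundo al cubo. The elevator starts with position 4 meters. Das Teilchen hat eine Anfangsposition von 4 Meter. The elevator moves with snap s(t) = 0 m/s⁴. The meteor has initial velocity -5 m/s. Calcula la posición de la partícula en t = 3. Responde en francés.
Pour résoudre ceci, nous devons prendre 2 intégrales de notre équation de l'accélération a(t) = -2. La primitive de l'accélération, avec v(0) = -2, donne la vitesse: v(t) = -2·t - 2. La primitive de la vitesse est la position. En utilisant x(0) = 4, nous obtenons x(t) = -t^2 - 2·t + 4. Nous avons la position x(t) = -t^2 - 2·t + 4. En substituant t = 3: x(3) = -11.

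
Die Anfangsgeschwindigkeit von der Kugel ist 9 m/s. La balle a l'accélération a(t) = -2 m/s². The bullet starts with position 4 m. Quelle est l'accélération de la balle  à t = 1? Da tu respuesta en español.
Tenemos la aceleración a(t) = -2. Sustituyendo t = 1: a(1) = -2.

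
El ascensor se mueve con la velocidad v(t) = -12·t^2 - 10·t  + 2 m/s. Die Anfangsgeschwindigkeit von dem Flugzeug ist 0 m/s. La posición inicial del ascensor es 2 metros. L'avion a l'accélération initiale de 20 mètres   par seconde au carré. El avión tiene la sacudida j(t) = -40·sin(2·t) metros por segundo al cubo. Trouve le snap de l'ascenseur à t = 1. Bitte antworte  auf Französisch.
Nous devons dériver notre équation de la vitesse v(t) = -12·t^2 - 10·t + 2 3 fois. La dérivée de la vitesse donne l'accélération: a(t) = -24·t - 10. La dérivée de l'accélération donne le jerk: j(t) = -24. En dérivant le jerk, nous obtenons le snap: s(t) = 0. De l'équation du snap s(t) = 0, nous substituons t = 1 pour obtenir s = 0.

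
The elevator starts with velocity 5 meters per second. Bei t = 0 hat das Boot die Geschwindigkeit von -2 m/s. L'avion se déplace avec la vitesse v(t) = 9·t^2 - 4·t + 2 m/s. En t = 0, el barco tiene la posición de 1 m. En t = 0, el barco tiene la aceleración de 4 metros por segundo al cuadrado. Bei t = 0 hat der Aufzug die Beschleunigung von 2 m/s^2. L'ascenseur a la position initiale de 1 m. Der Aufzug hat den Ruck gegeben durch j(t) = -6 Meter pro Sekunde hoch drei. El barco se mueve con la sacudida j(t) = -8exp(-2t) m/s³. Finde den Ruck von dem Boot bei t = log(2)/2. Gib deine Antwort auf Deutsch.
Mit j(t) = -8·exp(-2·t) und Einsetzen von t = log(2)/2, finden wir j = -4.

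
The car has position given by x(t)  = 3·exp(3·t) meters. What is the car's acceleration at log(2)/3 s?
We must differentiate our position equation x(t) = 3·exp(3·t) 2 times. The derivative of position gives velocity: v(t) = 9·exp(3·t). Taking d/dt of v(t), we find a(t) = 27·exp(3·t). From the given acceleration equation a(t) = 27·exp(3·t), we substitute t = log(2)/3 to get a = 54.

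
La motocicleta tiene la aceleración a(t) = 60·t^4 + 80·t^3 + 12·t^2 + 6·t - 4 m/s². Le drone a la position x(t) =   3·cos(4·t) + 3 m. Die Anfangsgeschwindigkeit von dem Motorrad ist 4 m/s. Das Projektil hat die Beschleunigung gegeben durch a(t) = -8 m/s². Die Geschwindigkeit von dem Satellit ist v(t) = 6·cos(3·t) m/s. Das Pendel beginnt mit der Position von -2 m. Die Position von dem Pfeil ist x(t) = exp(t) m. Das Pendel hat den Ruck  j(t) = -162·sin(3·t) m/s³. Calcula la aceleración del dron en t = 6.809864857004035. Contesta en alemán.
Ausgehend von der Position x(t) = 3·cos(4·t) + 3, nehmen wir 2 Ableitungen. Die Ableitung von der Position ergibt die Geschwindigkeit: v(t) = -12·sin(4·t). Mit d/dt von v(t) finden wir a(t) = -48·cos(4·t). Mit a(t) = -48·cos(4·t) und Einsetzen von t = 6.809864857004035, finden wir a = 24.5104262720107.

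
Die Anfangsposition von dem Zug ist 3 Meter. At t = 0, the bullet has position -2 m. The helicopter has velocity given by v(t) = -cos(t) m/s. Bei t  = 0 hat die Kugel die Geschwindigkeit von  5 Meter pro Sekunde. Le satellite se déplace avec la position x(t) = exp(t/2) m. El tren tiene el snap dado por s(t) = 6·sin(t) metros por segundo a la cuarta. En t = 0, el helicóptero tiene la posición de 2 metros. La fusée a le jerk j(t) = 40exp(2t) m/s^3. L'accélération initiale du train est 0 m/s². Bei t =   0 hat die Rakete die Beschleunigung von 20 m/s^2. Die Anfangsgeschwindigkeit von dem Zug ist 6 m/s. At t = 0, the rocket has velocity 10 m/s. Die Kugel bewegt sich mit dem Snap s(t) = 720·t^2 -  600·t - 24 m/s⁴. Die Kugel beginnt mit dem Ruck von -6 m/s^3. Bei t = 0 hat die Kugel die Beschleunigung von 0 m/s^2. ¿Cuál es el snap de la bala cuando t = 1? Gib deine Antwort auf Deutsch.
Wir haben den Snap s(t) = 720·t^2 - 600·t - 24. Durch Einsetzen von t = 1: s(1) = 96.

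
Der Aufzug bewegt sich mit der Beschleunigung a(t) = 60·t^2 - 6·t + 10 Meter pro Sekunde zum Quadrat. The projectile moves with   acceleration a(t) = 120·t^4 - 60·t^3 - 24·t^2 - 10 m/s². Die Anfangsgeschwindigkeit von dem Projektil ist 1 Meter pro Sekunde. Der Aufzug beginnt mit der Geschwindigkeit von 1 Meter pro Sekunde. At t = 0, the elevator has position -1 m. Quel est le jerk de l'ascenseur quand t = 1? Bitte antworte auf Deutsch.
Um dies zu lösen, müssen wir 1 Ableitung unserer Gleichung für die Beschleunigung a(t) = 60·t^2 - 6·t + 10 nehmen. Die Ableitung von der Beschleunigung ergibt den Ruck: j(t) = 120·t - 6. Mit j(t) = 120·t - 6 und Einsetzen von t = 1, finden wir j = 114.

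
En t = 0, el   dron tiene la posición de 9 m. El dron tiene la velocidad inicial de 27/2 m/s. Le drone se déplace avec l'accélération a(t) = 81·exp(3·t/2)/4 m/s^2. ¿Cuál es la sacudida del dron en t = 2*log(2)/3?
Partiendo de la aceleración a(t) = 81·exp(3·t/2)/4, tomamos 1 derivada. Derivando la aceleración, obtenemos la sacudida: j(t) = 243·exp(3·t/2)/8. Usando j(t) = 243·exp(3·t/2)/8 y sustituyendo t = 2*log(2)/3, encontramos j = 243/4.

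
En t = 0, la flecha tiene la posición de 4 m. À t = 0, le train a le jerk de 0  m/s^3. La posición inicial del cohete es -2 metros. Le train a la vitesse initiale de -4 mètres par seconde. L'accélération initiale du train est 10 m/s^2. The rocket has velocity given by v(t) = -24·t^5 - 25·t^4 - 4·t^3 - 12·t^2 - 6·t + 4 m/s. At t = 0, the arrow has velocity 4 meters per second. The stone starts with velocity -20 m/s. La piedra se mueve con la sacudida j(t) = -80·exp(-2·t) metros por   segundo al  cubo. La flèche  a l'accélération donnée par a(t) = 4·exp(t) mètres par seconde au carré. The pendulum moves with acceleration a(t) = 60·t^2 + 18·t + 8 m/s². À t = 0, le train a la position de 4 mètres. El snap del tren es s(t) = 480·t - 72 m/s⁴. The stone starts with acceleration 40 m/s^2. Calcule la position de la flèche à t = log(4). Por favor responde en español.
Debemos encontrar la antiderivada de nuestra ecuación de la aceleración a(t) = 4·exp(t) 2 veces. Tomando ∫a(t)dt y aplicando v(0) = 4, encontramos v(t) = 4·exp(t). La antiderivada de la velocidad, con x(0) = 4, da la posición: x(t) = 4·exp(t). De la ecuación de la posición x(t) = 4·exp(t), sustituimos t = log(4) para obtener x = 16.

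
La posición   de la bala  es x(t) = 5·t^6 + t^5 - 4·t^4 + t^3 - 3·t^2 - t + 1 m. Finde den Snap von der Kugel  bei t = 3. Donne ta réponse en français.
Pour résoudre ceci, nous devons prendre 4 dérivées de notre équation de la position x(t) = 5·t^6 + t^5 - 4·t^4 + t^3 - 3·t^2 - t + 1. La dérivée de la position donne la vitesse: v(t) = 30·t^5 + 5·t^4 - 16·t^3 + 3·t^2 - 6·t - 1. En prenant d/dt de v(t), nous trouvons a(t) = 150·t^4 + 20·t^3 - 48·t^2 + 6·t - 6. En prenant d/dt de a(t), nous trouvons j(t) = 600·t^3 + 60·t^2 - 96·t + 6. En prenant d/dt de j(t), nous trouvons s(t) = 1800·t^2 + 120·t - 96. De l'équation du snap s(t) = 1800·t^2 + 120·t - 96, nous substituons t = 3 pour obtenir s = 16464.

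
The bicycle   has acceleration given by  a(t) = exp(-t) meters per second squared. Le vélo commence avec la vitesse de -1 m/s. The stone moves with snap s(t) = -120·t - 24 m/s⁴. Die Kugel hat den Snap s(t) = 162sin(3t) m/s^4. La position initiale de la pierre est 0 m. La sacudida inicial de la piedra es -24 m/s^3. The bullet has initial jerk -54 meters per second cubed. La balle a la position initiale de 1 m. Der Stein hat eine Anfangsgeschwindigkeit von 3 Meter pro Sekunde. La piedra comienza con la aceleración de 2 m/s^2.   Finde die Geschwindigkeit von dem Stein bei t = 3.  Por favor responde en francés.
En partant du snap s(t) = -120·t - 24, nous prenons 3 primitives. La primitive du snap est le jerk. En utilisant j(0) = -24, nous obtenons j(t) = -60·t^2 - 24·t - 24. En intégrant le jerk et en utilisant la condition initiale a(0) = 2, nous obtenons a(t) = -20·t^3 - 12·t^2 - 24·t + 2. En intégrant l'accélération et en utilisant la condition initiale v(0) = 3, nous obtenons v(t) = -5·t^4 - 4·t^3 - 12·t^2 + 2·t + 3. En utilisant v(t) = -5·t^4 - 4·t^3 - 12·t^2 + 2·t + 3 et en substituant t = 3, nous trouvons v = -612.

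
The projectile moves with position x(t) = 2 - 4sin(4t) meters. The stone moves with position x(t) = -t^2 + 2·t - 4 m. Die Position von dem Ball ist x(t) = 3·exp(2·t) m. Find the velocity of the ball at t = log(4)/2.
To solve this, we need to take 1 derivative of our position equation x(t) = 3·exp(2·t). Differentiating position, we get velocity: v(t) = 6·exp(2·t). From the given velocity equation v(t) = 6·exp(2·t), we substitute t = log(4)/2 to get v = 24.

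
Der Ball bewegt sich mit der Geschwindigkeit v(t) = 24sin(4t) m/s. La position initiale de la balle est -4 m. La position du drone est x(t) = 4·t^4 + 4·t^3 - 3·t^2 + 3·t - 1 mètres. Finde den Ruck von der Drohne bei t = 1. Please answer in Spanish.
Debemos derivar nuestra ecuación de la posición x(t) = 4·t^4 + 4·t^3 - 3·t^2 + 3·t - 1 3 veces. La derivada de la posición da la velocidad: v(t) = 16·t^3 + 12·t^2 - 6·t + 3. La derivada de la velocidad da la aceleración: a(t) = 48·t^2 + 24·t - 6. Tomando d/dt de a(t), encontramos j(t) = 96·t + 24. Usando j(t) = 96·t + 24 y sustituyendo t = 1, encontramos j = 120.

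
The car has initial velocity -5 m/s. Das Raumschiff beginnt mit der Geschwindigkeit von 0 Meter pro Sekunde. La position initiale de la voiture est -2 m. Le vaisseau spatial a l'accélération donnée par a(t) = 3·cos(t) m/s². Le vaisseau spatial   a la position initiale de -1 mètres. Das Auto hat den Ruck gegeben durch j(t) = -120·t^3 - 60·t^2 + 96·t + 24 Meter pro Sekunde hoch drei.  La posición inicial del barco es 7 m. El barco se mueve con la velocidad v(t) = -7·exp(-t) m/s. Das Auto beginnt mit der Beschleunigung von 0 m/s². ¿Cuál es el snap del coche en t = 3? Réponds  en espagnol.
Partiendo de la sacudida j(t) = -120·t^3 - 60·t^2 + 96·t + 24, tomamos 1 derivada. La derivada de la sacudida da el snap: s(t) = -360·t^2 - 120·t + 96. Usando s(t) = -360·t^2 - 120·t + 96 y sustituyendo t = 3, encontramos s = -3504.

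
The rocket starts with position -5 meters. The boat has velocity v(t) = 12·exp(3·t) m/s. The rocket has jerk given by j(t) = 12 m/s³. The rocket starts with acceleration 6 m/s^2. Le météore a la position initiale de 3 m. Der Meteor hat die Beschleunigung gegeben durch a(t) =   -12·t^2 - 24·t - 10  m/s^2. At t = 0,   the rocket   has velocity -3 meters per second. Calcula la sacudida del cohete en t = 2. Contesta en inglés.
Using j(t) = 12 and substituting t = 2, we find j = 12.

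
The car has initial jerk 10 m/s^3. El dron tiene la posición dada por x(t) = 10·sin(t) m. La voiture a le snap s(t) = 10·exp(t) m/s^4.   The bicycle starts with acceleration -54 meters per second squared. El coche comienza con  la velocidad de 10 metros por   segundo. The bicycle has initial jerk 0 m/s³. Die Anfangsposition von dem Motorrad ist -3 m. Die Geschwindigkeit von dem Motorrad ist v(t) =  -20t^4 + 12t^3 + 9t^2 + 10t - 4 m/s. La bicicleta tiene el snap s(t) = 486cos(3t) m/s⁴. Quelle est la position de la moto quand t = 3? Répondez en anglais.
To solve this, we need to take 1 integral of our velocity equation v(t) = -20·t^4 + 12·t^3 + 9·t^2 + 10·t - 4. Integrating velocity and using the initial condition x(0) = -3, we get x(t) = -4·t^5 + 3·t^4 + 3·t^3 + 5·t^2 - 4·t - 3. We have position x(t) = -4·t^5 + 3·t^4 + 3·t^3 + 5·t^2 - 4·t - 3. Substituting t = 3: x(3) = -618.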